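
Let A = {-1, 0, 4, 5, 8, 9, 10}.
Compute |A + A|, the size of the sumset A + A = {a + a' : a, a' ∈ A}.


A + A = {a + a' : a, a' ∈ A}; |A| = 7.
General bounds: 2|A| - 1 ≤ |A + A| ≤ |A|(|A|+1)/2, i.e. 13 ≤ |A + A| ≤ 28.
Lower bound 2|A|-1 is attained iff A is an arithmetic progression.
Enumerate sums a + a' for a ≤ a' (symmetric, so this suffices):
a = -1: -1+-1=-2, -1+0=-1, -1+4=3, -1+5=4, -1+8=7, -1+9=8, -1+10=9
a = 0: 0+0=0, 0+4=4, 0+5=5, 0+8=8, 0+9=9, 0+10=10
a = 4: 4+4=8, 4+5=9, 4+8=12, 4+9=13, 4+10=14
a = 5: 5+5=10, 5+8=13, 5+9=14, 5+10=15
a = 8: 8+8=16, 8+9=17, 8+10=18
a = 9: 9+9=18, 9+10=19
a = 10: 10+10=20
Distinct sums: {-2, -1, 0, 3, 4, 5, 7, 8, 9, 10, 12, 13, 14, 15, 16, 17, 18, 19, 20}
|A + A| = 19

|A + A| = 19


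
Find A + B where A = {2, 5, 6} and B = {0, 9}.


A + B = {a + b : a ∈ A, b ∈ B}.
Enumerate all |A|·|B| = 3·2 = 6 pairs (a, b) and collect distinct sums.
a = 2: 2+0=2, 2+9=11
a = 5: 5+0=5, 5+9=14
a = 6: 6+0=6, 6+9=15
Collecting distinct sums: A + B = {2, 5, 6, 11, 14, 15}
|A + B| = 6

A + B = {2, 5, 6, 11, 14, 15}


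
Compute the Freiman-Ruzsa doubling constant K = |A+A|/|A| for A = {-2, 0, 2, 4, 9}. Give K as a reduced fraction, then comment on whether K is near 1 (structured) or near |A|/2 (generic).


|A| = 5.
Compute A + A by enumerating all 25 pairs.
A + A = {-4, -2, 0, 2, 4, 6, 7, 8, 9, 11, 13, 18}, so |A + A| = 12.
K = |A + A| / |A| = 12/5 (already in lowest terms) ≈ 2.4000.
Reference: AP of size 5 gives K = 9/5 ≈ 1.8000; a fully generic set of size 5 gives K ≈ 3.0000.

|A| = 5, |A + A| = 12, K = 12/5.


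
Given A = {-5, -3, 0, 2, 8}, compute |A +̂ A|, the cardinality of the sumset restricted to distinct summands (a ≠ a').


Restricted sumset: A +̂ A = {a + a' : a ∈ A, a' ∈ A, a ≠ a'}.
Equivalently, take A + A and drop any sum 2a that is achievable ONLY as a + a for a ∈ A (i.e. sums representable only with equal summands).
Enumerate pairs (a, a') with a < a' (symmetric, so each unordered pair gives one sum; this covers all a ≠ a'):
  -5 + -3 = -8
  -5 + 0 = -5
  -5 + 2 = -3
  -5 + 8 = 3
  -3 + 0 = -3
  -3 + 2 = -1
  -3 + 8 = 5
  0 + 2 = 2
  0 + 8 = 8
  2 + 8 = 10
Collected distinct sums: {-8, -5, -3, -1, 2, 3, 5, 8, 10}
|A +̂ A| = 9
(Reference bound: |A +̂ A| ≥ 2|A| - 3 for |A| ≥ 2, with |A| = 5 giving ≥ 7.)

|A +̂ A| = 9


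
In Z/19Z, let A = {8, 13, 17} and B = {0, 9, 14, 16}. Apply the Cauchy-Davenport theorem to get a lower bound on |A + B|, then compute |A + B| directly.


Cauchy-Davenport: |A + B| ≥ min(p, |A| + |B| - 1) for A, B nonempty in Z/pZ.
|A| = 3, |B| = 4, p = 19.
CD lower bound = min(19, 3 + 4 - 1) = min(19, 6) = 6.
Compute A + B mod 19 directly:
a = 8: 8+0=8, 8+9=17, 8+14=3, 8+16=5
a = 13: 13+0=13, 13+9=3, 13+14=8, 13+16=10
a = 17: 17+0=17, 17+9=7, 17+14=12, 17+16=14
A + B = {3, 5, 7, 8, 10, 12, 13, 14, 17}, so |A + B| = 9.
Verify: 9 ≥ 6? Yes ✓.

CD lower bound = 6, actual |A + B| = 9.


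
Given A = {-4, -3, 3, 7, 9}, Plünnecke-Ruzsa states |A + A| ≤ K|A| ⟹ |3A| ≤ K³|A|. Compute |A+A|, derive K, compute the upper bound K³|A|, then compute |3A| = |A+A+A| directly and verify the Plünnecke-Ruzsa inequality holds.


|A| = 5.
Step 1: Compute A + A by enumerating all 25 pairs.
A + A = {-8, -7, -6, -1, 0, 3, 4, 5, 6, 10, 12, 14, 16, 18}, so |A + A| = 14.
Step 2: Doubling constant K = |A + A|/|A| = 14/5 = 14/5 ≈ 2.8000.
Step 3: Plünnecke-Ruzsa gives |3A| ≤ K³·|A| = (2.8000)³ · 5 ≈ 109.7600.
Step 4: Compute 3A = A + A + A directly by enumerating all triples (a,b,c) ∈ A³; |3A| = 28.
Step 5: Check 28 ≤ 109.7600? Yes ✓.

K = 14/5, Plünnecke-Ruzsa bound K³|A| ≈ 109.7600, |3A| = 28, inequality holds.


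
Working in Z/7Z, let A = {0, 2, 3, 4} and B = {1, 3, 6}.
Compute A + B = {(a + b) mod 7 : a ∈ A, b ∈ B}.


Work in Z/7Z: reduce every sum a + b modulo 7.
Enumerate all 12 pairs:
a = 0: 0+1=1, 0+3=3, 0+6=6
a = 2: 2+1=3, 2+3=5, 2+6=1
a = 3: 3+1=4, 3+3=6, 3+6=2
a = 4: 4+1=5, 4+3=0, 4+6=3
Distinct residues collected: {0, 1, 2, 3, 4, 5, 6}
|A + B| = 7 (out of 7 total residues).

A + B = {0, 1, 2, 3, 4, 5, 6}


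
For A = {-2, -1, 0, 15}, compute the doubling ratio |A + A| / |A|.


|A| = 4.
Compute A + A by enumerating all 16 pairs.
A + A = {-4, -3, -2, -1, 0, 13, 14, 15, 30}, so |A + A| = 9.
K = |A + A| / |A| = 9/4 (already in lowest terms) ≈ 2.2500.
Reference: AP of size 4 gives K = 7/4 ≈ 1.7500; a fully generic set of size 4 gives K ≈ 2.5000.

|A| = 4, |A + A| = 9, K = 9/4.


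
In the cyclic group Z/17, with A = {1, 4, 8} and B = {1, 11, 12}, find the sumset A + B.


Work in Z/17Z: reduce every sum a + b modulo 17.
Enumerate all 9 pairs:
a = 1: 1+1=2, 1+11=12, 1+12=13
a = 4: 4+1=5, 4+11=15, 4+12=16
a = 8: 8+1=9, 8+11=2, 8+12=3
Distinct residues collected: {2, 3, 5, 9, 12, 13, 15, 16}
|A + B| = 8 (out of 17 total residues).

A + B = {2, 3, 5, 9, 12, 13, 15, 16}


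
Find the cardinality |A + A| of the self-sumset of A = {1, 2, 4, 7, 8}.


A + A = {a + a' : a, a' ∈ A}; |A| = 5.
General bounds: 2|A| - 1 ≤ |A + A| ≤ |A|(|A|+1)/2, i.e. 9 ≤ |A + A| ≤ 15.
Lower bound 2|A|-1 is attained iff A is an arithmetic progression.
Enumerate sums a + a' for a ≤ a' (symmetric, so this suffices):
a = 1: 1+1=2, 1+2=3, 1+4=5, 1+7=8, 1+8=9
a = 2: 2+2=4, 2+4=6, 2+7=9, 2+8=10
a = 4: 4+4=8, 4+7=11, 4+8=12
a = 7: 7+7=14, 7+8=15
a = 8: 8+8=16
Distinct sums: {2, 3, 4, 5, 6, 8, 9, 10, 11, 12, 14, 15, 16}
|A + A| = 13

|A + A| = 13


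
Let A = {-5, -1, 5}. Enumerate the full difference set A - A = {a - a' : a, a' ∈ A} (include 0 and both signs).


A - A = {a - a' : a, a' ∈ A}.
Compute a - a' for each ordered pair (a, a'):
a = -5: -5--5=0, -5--1=-4, -5-5=-10
a = -1: -1--5=4, -1--1=0, -1-5=-6
a = 5: 5--5=10, 5--1=6, 5-5=0
Collecting distinct values (and noting 0 appears from a-a):
A - A = {-10, -6, -4, 0, 4, 6, 10}
|A - A| = 7

A - A = {-10, -6, -4, 0, 4, 6, 10}


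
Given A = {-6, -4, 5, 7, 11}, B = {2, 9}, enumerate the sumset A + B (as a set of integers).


A + B = {a + b : a ∈ A, b ∈ B}.
Enumerate all |A|·|B| = 5·2 = 10 pairs (a, b) and collect distinct sums.
a = -6: -6+2=-4, -6+9=3
a = -4: -4+2=-2, -4+9=5
a = 5: 5+2=7, 5+9=14
a = 7: 7+2=9, 7+9=16
a = 11: 11+2=13, 11+9=20
Collecting distinct sums: A + B = {-4, -2, 3, 5, 7, 9, 13, 14, 16, 20}
|A + B| = 10

A + B = {-4, -2, 3, 5, 7, 9, 13, 14, 16, 20}


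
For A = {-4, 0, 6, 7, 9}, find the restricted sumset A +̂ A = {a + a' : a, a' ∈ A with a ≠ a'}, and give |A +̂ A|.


Restricted sumset: A +̂ A = {a + a' : a ∈ A, a' ∈ A, a ≠ a'}.
Equivalently, take A + A and drop any sum 2a that is achievable ONLY as a + a for a ∈ A (i.e. sums representable only with equal summands).
Enumerate pairs (a, a') with a < a' (symmetric, so each unordered pair gives one sum; this covers all a ≠ a'):
  -4 + 0 = -4
  -4 + 6 = 2
  -4 + 7 = 3
  -4 + 9 = 5
  0 + 6 = 6
  0 + 7 = 7
  0 + 9 = 9
  6 + 7 = 13
  6 + 9 = 15
  7 + 9 = 16
Collected distinct sums: {-4, 2, 3, 5, 6, 7, 9, 13, 15, 16}
|A +̂ A| = 10
(Reference bound: |A +̂ A| ≥ 2|A| - 3 for |A| ≥ 2, with |A| = 5 giving ≥ 7.)

|A +̂ A| = 10


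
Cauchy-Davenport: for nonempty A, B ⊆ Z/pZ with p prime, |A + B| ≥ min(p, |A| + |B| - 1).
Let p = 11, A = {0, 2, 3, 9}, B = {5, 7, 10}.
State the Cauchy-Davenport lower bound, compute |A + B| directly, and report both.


Cauchy-Davenport: |A + B| ≥ min(p, |A| + |B| - 1) for A, B nonempty in Z/pZ.
|A| = 4, |B| = 3, p = 11.
CD lower bound = min(11, 4 + 3 - 1) = min(11, 6) = 6.
Compute A + B mod 11 directly:
a = 0: 0+5=5, 0+7=7, 0+10=10
a = 2: 2+5=7, 2+7=9, 2+10=1
a = 3: 3+5=8, 3+7=10, 3+10=2
a = 9: 9+5=3, 9+7=5, 9+10=8
A + B = {1, 2, 3, 5, 7, 8, 9, 10}, so |A + B| = 8.
Verify: 8 ≥ 6? Yes ✓.

CD lower bound = 6, actual |A + B| = 8.


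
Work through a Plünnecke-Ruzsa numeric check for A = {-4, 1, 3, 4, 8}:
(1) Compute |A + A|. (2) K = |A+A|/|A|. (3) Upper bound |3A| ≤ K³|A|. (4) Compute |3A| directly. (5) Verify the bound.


|A| = 5.
Step 1: Compute A + A by enumerating all 25 pairs.
A + A = {-8, -3, -1, 0, 2, 4, 5, 6, 7, 8, 9, 11, 12, 16}, so |A + A| = 14.
Step 2: Doubling constant K = |A + A|/|A| = 14/5 = 14/5 ≈ 2.8000.
Step 3: Plünnecke-Ruzsa gives |3A| ≤ K³·|A| = (2.8000)³ · 5 ≈ 109.7600.
Step 4: Compute 3A = A + A + A directly by enumerating all triples (a,b,c) ∈ A³; |3A| = 26.
Step 5: Check 26 ≤ 109.7600? Yes ✓.

K = 14/5, Plünnecke-Ruzsa bound K³|A| ≈ 109.7600, |3A| = 26, inequality holds.


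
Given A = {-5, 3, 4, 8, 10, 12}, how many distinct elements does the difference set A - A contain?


A - A = {a - a' : a, a' ∈ A}; |A| = 6.
Bounds: 2|A|-1 ≤ |A - A| ≤ |A|² - |A| + 1, i.e. 11 ≤ |A - A| ≤ 31.
Note: 0 ∈ A - A always (from a - a). The set is symmetric: if d ∈ A - A then -d ∈ A - A.
Enumerate nonzero differences d = a - a' with a > a' (then include -d):
Positive differences: {1, 2, 4, 5, 6, 7, 8, 9, 13, 15, 17}
Full difference set: {0} ∪ (positive diffs) ∪ (negative diffs).
|A - A| = 1 + 2·11 = 23 (matches direct enumeration: 23).

|A - A| = 23


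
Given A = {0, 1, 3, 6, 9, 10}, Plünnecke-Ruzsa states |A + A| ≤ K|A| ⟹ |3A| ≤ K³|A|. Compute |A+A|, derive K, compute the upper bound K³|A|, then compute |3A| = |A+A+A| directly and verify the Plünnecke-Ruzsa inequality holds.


|A| = 6.
Step 1: Compute A + A by enumerating all 36 pairs.
A + A = {0, 1, 2, 3, 4, 6, 7, 9, 10, 11, 12, 13, 15, 16, 18, 19, 20}, so |A + A| = 17.
Step 2: Doubling constant K = |A + A|/|A| = 17/6 = 17/6 ≈ 2.8333.
Step 3: Plünnecke-Ruzsa gives |3A| ≤ K³·|A| = (2.8333)³ · 6 ≈ 136.4722.
Step 4: Compute 3A = A + A + A directly by enumerating all triples (a,b,c) ∈ A³; |3A| = 31.
Step 5: Check 31 ≤ 136.4722? Yes ✓.

K = 17/6, Plünnecke-Ruzsa bound K³|A| ≈ 136.4722, |3A| = 31, inequality holds.


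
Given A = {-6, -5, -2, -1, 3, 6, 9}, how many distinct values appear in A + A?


A + A = {a + a' : a, a' ∈ A}; |A| = 7.
General bounds: 2|A| - 1 ≤ |A + A| ≤ |A|(|A|+1)/2, i.e. 13 ≤ |A + A| ≤ 28.
Lower bound 2|A|-1 is attained iff A is an arithmetic progression.
Enumerate sums a + a' for a ≤ a' (symmetric, so this suffices):
a = -6: -6+-6=-12, -6+-5=-11, -6+-2=-8, -6+-1=-7, -6+3=-3, -6+6=0, -6+9=3
a = -5: -5+-5=-10, -5+-2=-7, -5+-1=-6, -5+3=-2, -5+6=1, -5+9=4
a = -2: -2+-2=-4, -2+-1=-3, -2+3=1, -2+6=4, -2+9=7
a = -1: -1+-1=-2, -1+3=2, -1+6=5, -1+9=8
a = 3: 3+3=6, 3+6=9, 3+9=12
a = 6: 6+6=12, 6+9=15
a = 9: 9+9=18
Distinct sums: {-12, -11, -10, -8, -7, -6, -4, -3, -2, 0, 1, 2, 3, 4, 5, 6, 7, 8, 9, 12, 15, 18}
|A + A| = 22

|A + A| = 22


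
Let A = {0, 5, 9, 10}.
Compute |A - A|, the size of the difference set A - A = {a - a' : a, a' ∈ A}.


A - A = {a - a' : a, a' ∈ A}; |A| = 4.
Bounds: 2|A|-1 ≤ |A - A| ≤ |A|² - |A| + 1, i.e. 7 ≤ |A - A| ≤ 13.
Note: 0 ∈ A - A always (from a - a). The set is symmetric: if d ∈ A - A then -d ∈ A - A.
Enumerate nonzero differences d = a - a' with a > a' (then include -d):
Positive differences: {1, 4, 5, 9, 10}
Full difference set: {0} ∪ (positive diffs) ∪ (negative diffs).
|A - A| = 1 + 2·5 = 11 (matches direct enumeration: 11).

|A - A| = 11


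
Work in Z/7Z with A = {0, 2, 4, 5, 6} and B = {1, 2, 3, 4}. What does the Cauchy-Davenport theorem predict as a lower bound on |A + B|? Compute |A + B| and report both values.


Cauchy-Davenport: |A + B| ≥ min(p, |A| + |B| - 1) for A, B nonempty in Z/pZ.
|A| = 5, |B| = 4, p = 7.
CD lower bound = min(7, 5 + 4 - 1) = min(7, 8) = 7.
Compute A + B mod 7 directly:
a = 0: 0+1=1, 0+2=2, 0+3=3, 0+4=4
a = 2: 2+1=3, 2+2=4, 2+3=5, 2+4=6
a = 4: 4+1=5, 4+2=6, 4+3=0, 4+4=1
a = 5: 5+1=6, 5+2=0, 5+3=1, 5+4=2
a = 6: 6+1=0, 6+2=1, 6+3=2, 6+4=3
A + B = {0, 1, 2, 3, 4, 5, 6}, so |A + B| = 7.
Verify: 7 ≥ 7? Yes ✓.

CD lower bound = 7, actual |A + B| = 7.


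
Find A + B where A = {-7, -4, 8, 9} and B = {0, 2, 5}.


A + B = {a + b : a ∈ A, b ∈ B}.
Enumerate all |A|·|B| = 4·3 = 12 pairs (a, b) and collect distinct sums.
a = -7: -7+0=-7, -7+2=-5, -7+5=-2
a = -4: -4+0=-4, -4+2=-2, -4+5=1
a = 8: 8+0=8, 8+2=10, 8+5=13
a = 9: 9+0=9, 9+2=11, 9+5=14
Collecting distinct sums: A + B = {-7, -5, -4, -2, 1, 8, 9, 10, 11, 13, 14}
|A + B| = 11

A + B = {-7, -5, -4, -2, 1, 8, 9, 10, 11, 13, 14}


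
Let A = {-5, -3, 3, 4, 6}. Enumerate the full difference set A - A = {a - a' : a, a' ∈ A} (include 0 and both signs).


A - A = {a - a' : a, a' ∈ A}.
Compute a - a' for each ordered pair (a, a'):
a = -5: -5--5=0, -5--3=-2, -5-3=-8, -5-4=-9, -5-6=-11
a = -3: -3--5=2, -3--3=0, -3-3=-6, -3-4=-7, -3-6=-9
a = 3: 3--5=8, 3--3=6, 3-3=0, 3-4=-1, 3-6=-3
a = 4: 4--5=9, 4--3=7, 4-3=1, 4-4=0, 4-6=-2
a = 6: 6--5=11, 6--3=9, 6-3=3, 6-4=2, 6-6=0
Collecting distinct values (and noting 0 appears from a-a):
A - A = {-11, -9, -8, -7, -6, -3, -2, -1, 0, 1, 2, 3, 6, 7, 8, 9, 11}
|A - A| = 17

A - A = {-11, -9, -8, -7, -6, -3, -2, -1, 0, 1, 2, 3, 6, 7, 8, 9, 11}


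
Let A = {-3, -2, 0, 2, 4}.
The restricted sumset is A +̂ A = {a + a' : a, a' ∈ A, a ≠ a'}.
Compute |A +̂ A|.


Restricted sumset: A +̂ A = {a + a' : a ∈ A, a' ∈ A, a ≠ a'}.
Equivalently, take A + A and drop any sum 2a that is achievable ONLY as a + a for a ∈ A (i.e. sums representable only with equal summands).
Enumerate pairs (a, a') with a < a' (symmetric, so each unordered pair gives one sum; this covers all a ≠ a'):
  -3 + -2 = -5
  -3 + 0 = -3
  -3 + 2 = -1
  -3 + 4 = 1
  -2 + 0 = -2
  -2 + 2 = 0
  -2 + 4 = 2
  0 + 2 = 2
  0 + 4 = 4
  2 + 4 = 6
Collected distinct sums: {-5, -3, -2, -1, 0, 1, 2, 4, 6}
|A +̂ A| = 9
(Reference bound: |A +̂ A| ≥ 2|A| - 3 for |A| ≥ 2, with |A| = 5 giving ≥ 7.)

|A +̂ A| = 9


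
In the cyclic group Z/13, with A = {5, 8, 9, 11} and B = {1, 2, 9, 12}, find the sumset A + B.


Work in Z/13Z: reduce every sum a + b modulo 13.
Enumerate all 16 pairs:
a = 5: 5+1=6, 5+2=7, 5+9=1, 5+12=4
a = 8: 8+1=9, 8+2=10, 8+9=4, 8+12=7
a = 9: 9+1=10, 9+2=11, 9+9=5, 9+12=8
a = 11: 11+1=12, 11+2=0, 11+9=7, 11+12=10
Distinct residues collected: {0, 1, 4, 5, 6, 7, 8, 9, 10, 11, 12}
|A + B| = 11 (out of 13 total residues).

A + B = {0, 1, 4, 5, 6, 7, 8, 9, 10, 11, 12}


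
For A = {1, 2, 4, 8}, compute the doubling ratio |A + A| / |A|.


|A| = 4.
Compute A + A by enumerating all 16 pairs.
A + A = {2, 3, 4, 5, 6, 8, 9, 10, 12, 16}, so |A + A| = 10.
K = |A + A| / |A| = 10/4 = 5/2 ≈ 2.5000.
Reference: AP of size 4 gives K = 7/4 ≈ 1.7500; a fully generic set of size 4 gives K ≈ 2.5000.

|A| = 4, |A + A| = 10, K = 10/4 = 5/2.


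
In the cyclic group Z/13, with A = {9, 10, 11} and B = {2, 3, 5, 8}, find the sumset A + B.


Work in Z/13Z: reduce every sum a + b modulo 13.
Enumerate all 12 pairs:
a = 9: 9+2=11, 9+3=12, 9+5=1, 9+8=4
a = 10: 10+2=12, 10+3=0, 10+5=2, 10+8=5
a = 11: 11+2=0, 11+3=1, 11+5=3, 11+8=6
Distinct residues collected: {0, 1, 2, 3, 4, 5, 6, 11, 12}
|A + B| = 9 (out of 13 total residues).

A + B = {0, 1, 2, 3, 4, 5, 6, 11, 12}


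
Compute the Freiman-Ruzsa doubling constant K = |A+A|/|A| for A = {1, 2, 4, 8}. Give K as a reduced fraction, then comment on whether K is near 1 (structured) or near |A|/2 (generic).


|A| = 4.
Compute A + A by enumerating all 16 pairs.
A + A = {2, 3, 4, 5, 6, 8, 9, 10, 12, 16}, so |A + A| = 10.
K = |A + A| / |A| = 10/4 = 5/2 ≈ 2.5000.
Reference: AP of size 4 gives K = 7/4 ≈ 1.7500; a fully generic set of size 4 gives K ≈ 2.5000.

|A| = 4, |A + A| = 10, K = 10/4 = 5/2.


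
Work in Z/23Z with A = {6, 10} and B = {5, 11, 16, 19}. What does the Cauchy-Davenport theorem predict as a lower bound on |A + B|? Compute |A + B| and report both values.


Cauchy-Davenport: |A + B| ≥ min(p, |A| + |B| - 1) for A, B nonempty in Z/pZ.
|A| = 2, |B| = 4, p = 23.
CD lower bound = min(23, 2 + 4 - 1) = min(23, 5) = 5.
Compute A + B mod 23 directly:
a = 6: 6+5=11, 6+11=17, 6+16=22, 6+19=2
a = 10: 10+5=15, 10+11=21, 10+16=3, 10+19=6
A + B = {2, 3, 6, 11, 15, 17, 21, 22}, so |A + B| = 8.
Verify: 8 ≥ 5? Yes ✓.

CD lower bound = 5, actual |A + B| = 8.


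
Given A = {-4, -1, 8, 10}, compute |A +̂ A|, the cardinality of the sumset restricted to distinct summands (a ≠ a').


Restricted sumset: A +̂ A = {a + a' : a ∈ A, a' ∈ A, a ≠ a'}.
Equivalently, take A + A and drop any sum 2a that is achievable ONLY as a + a for a ∈ A (i.e. sums representable only with equal summands).
Enumerate pairs (a, a') with a < a' (symmetric, so each unordered pair gives one sum; this covers all a ≠ a'):
  -4 + -1 = -5
  -4 + 8 = 4
  -4 + 10 = 6
  -1 + 8 = 7
  -1 + 10 = 9
  8 + 10 = 18
Collected distinct sums: {-5, 4, 6, 7, 9, 18}
|A +̂ A| = 6
(Reference bound: |A +̂ A| ≥ 2|A| - 3 for |A| ≥ 2, with |A| = 4 giving ≥ 5.)

|A +̂ A| = 6


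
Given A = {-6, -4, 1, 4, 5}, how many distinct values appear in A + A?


A + A = {a + a' : a, a' ∈ A}; |A| = 5.
General bounds: 2|A| - 1 ≤ |A + A| ≤ |A|(|A|+1)/2, i.e. 9 ≤ |A + A| ≤ 15.
Lower bound 2|A|-1 is attained iff A is an arithmetic progression.
Enumerate sums a + a' for a ≤ a' (symmetric, so this suffices):
a = -6: -6+-6=-12, -6+-4=-10, -6+1=-5, -6+4=-2, -6+5=-1
a = -4: -4+-4=-8, -4+1=-3, -4+4=0, -4+5=1
a = 1: 1+1=2, 1+4=5, 1+5=6
a = 4: 4+4=8, 4+5=9
a = 5: 5+5=10
Distinct sums: {-12, -10, -8, -5, -3, -2, -1, 0, 1, 2, 5, 6, 8, 9, 10}
|A + A| = 15

|A + A| = 15


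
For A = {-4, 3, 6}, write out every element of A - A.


A - A = {a - a' : a, a' ∈ A}.
Compute a - a' for each ordered pair (a, a'):
a = -4: -4--4=0, -4-3=-7, -4-6=-10
a = 3: 3--4=7, 3-3=0, 3-6=-3
a = 6: 6--4=10, 6-3=3, 6-6=0
Collecting distinct values (and noting 0 appears from a-a):
A - A = {-10, -7, -3, 0, 3, 7, 10}
|A - A| = 7

A - A = {-10, -7, -3, 0, 3, 7, 10}


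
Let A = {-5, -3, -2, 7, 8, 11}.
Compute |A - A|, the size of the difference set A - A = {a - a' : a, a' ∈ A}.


A - A = {a - a' : a, a' ∈ A}; |A| = 6.
Bounds: 2|A|-1 ≤ |A - A| ≤ |A|² - |A| + 1, i.e. 11 ≤ |A - A| ≤ 31.
Note: 0 ∈ A - A always (from a - a). The set is symmetric: if d ∈ A - A then -d ∈ A - A.
Enumerate nonzero differences d = a - a' with a > a' (then include -d):
Positive differences: {1, 2, 3, 4, 9, 10, 11, 12, 13, 14, 16}
Full difference set: {0} ∪ (positive diffs) ∪ (negative diffs).
|A - A| = 1 + 2·11 = 23 (matches direct enumeration: 23).

|A - A| = 23


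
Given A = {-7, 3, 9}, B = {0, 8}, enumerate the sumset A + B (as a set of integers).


A + B = {a + b : a ∈ A, b ∈ B}.
Enumerate all |A|·|B| = 3·2 = 6 pairs (a, b) and collect distinct sums.
a = -7: -7+0=-7, -7+8=1
a = 3: 3+0=3, 3+8=11
a = 9: 9+0=9, 9+8=17
Collecting distinct sums: A + B = {-7, 1, 3, 9, 11, 17}
|A + B| = 6

A + B = {-7, 1, 3, 9, 11, 17}


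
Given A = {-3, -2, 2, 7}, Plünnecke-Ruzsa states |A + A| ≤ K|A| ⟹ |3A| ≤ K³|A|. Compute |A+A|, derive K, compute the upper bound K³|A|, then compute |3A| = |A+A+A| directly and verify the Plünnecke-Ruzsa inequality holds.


|A| = 4.
Step 1: Compute A + A by enumerating all 16 pairs.
A + A = {-6, -5, -4, -1, 0, 4, 5, 9, 14}, so |A + A| = 9.
Step 2: Doubling constant K = |A + A|/|A| = 9/4 = 9/4 ≈ 2.2500.
Step 3: Plünnecke-Ruzsa gives |3A| ≤ K³·|A| = (2.2500)³ · 4 ≈ 45.5625.
Step 4: Compute 3A = A + A + A directly by enumerating all triples (a,b,c) ∈ A³; |3A| = 16.
Step 5: Check 16 ≤ 45.5625? Yes ✓.

K = 9/4, Plünnecke-Ruzsa bound K³|A| ≈ 45.5625, |3A| = 16, inequality holds.


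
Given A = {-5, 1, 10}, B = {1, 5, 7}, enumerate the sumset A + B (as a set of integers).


A + B = {a + b : a ∈ A, b ∈ B}.
Enumerate all |A|·|B| = 3·3 = 9 pairs (a, b) and collect distinct sums.
a = -5: -5+1=-4, -5+5=0, -5+7=2
a = 1: 1+1=2, 1+5=6, 1+7=8
a = 10: 10+1=11, 10+5=15, 10+7=17
Collecting distinct sums: A + B = {-4, 0, 2, 6, 8, 11, 15, 17}
|A + B| = 8

A + B = {-4, 0, 2, 6, 8, 11, 15, 17}


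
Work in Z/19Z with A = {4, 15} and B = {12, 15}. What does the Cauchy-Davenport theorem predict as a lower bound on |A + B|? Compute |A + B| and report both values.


Cauchy-Davenport: |A + B| ≥ min(p, |A| + |B| - 1) for A, B nonempty in Z/pZ.
|A| = 2, |B| = 2, p = 19.
CD lower bound = min(19, 2 + 2 - 1) = min(19, 3) = 3.
Compute A + B mod 19 directly:
a = 4: 4+12=16, 4+15=0
a = 15: 15+12=8, 15+15=11
A + B = {0, 8, 11, 16}, so |A + B| = 4.
Verify: 4 ≥ 3? Yes ✓.

CD lower bound = 3, actual |A + B| = 4.


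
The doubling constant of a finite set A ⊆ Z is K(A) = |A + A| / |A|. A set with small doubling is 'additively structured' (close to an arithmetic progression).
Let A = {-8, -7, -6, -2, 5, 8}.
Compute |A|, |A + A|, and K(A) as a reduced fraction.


|A| = 6.
Compute A + A by enumerating all 36 pairs.
A + A = {-16, -15, -14, -13, -12, -10, -9, -8, -4, -3, -2, -1, 0, 1, 2, 3, 6, 10, 13, 16}, so |A + A| = 20.
K = |A + A| / |A| = 20/6 = 10/3 ≈ 3.3333.
Reference: AP of size 6 gives K = 11/6 ≈ 1.8333; a fully generic set of size 6 gives K ≈ 3.5000.

|A| = 6, |A + A| = 20, K = 20/6 = 10/3.


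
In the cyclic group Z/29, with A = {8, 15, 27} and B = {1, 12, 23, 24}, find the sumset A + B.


Work in Z/29Z: reduce every sum a + b modulo 29.
Enumerate all 12 pairs:
a = 8: 8+1=9, 8+12=20, 8+23=2, 8+24=3
a = 15: 15+1=16, 15+12=27, 15+23=9, 15+24=10
a = 27: 27+1=28, 27+12=10, 27+23=21, 27+24=22
Distinct residues collected: {2, 3, 9, 10, 16, 20, 21, 22, 27, 28}
|A + B| = 10 (out of 29 total residues).

A + B = {2, 3, 9, 10, 16, 20, 21, 22, 27, 28}


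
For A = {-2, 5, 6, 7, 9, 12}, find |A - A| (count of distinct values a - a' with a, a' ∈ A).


A - A = {a - a' : a, a' ∈ A}; |A| = 6.
Bounds: 2|A|-1 ≤ |A - A| ≤ |A|² - |A| + 1, i.e. 11 ≤ |A - A| ≤ 31.
Note: 0 ∈ A - A always (from a - a). The set is symmetric: if d ∈ A - A then -d ∈ A - A.
Enumerate nonzero differences d = a - a' with a > a' (then include -d):
Positive differences: {1, 2, 3, 4, 5, 6, 7, 8, 9, 11, 14}
Full difference set: {0} ∪ (positive diffs) ∪ (negative diffs).
|A - A| = 1 + 2·11 = 23 (matches direct enumeration: 23).

|A - A| = 23


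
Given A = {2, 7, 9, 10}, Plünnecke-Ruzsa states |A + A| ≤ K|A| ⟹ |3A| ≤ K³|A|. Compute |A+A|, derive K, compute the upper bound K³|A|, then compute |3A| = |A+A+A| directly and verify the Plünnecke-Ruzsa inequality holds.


|A| = 4.
Step 1: Compute A + A by enumerating all 16 pairs.
A + A = {4, 9, 11, 12, 14, 16, 17, 18, 19, 20}, so |A + A| = 10.
Step 2: Doubling constant K = |A + A|/|A| = 10/4 = 10/4 ≈ 2.5000.
Step 3: Plünnecke-Ruzsa gives |3A| ≤ K³·|A| = (2.5000)³ · 4 ≈ 62.5000.
Step 4: Compute 3A = A + A + A directly by enumerating all triples (a,b,c) ∈ A³; |3A| = 18.
Step 5: Check 18 ≤ 62.5000? Yes ✓.

K = 10/4, Plünnecke-Ruzsa bound K³|A| ≈ 62.5000, |3A| = 18, inequality holds.


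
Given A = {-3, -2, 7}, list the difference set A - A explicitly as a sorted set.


A - A = {a - a' : a, a' ∈ A}.
Compute a - a' for each ordered pair (a, a'):
a = -3: -3--3=0, -3--2=-1, -3-7=-10
a = -2: -2--3=1, -2--2=0, -2-7=-9
a = 7: 7--3=10, 7--2=9, 7-7=0
Collecting distinct values (and noting 0 appears from a-a):
A - A = {-10, -9, -1, 0, 1, 9, 10}
|A - A| = 7

A - A = {-10, -9, -1, 0, 1, 9, 10}


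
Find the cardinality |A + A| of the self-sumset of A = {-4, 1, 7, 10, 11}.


A + A = {a + a' : a, a' ∈ A}; |A| = 5.
General bounds: 2|A| - 1 ≤ |A + A| ≤ |A|(|A|+1)/2, i.e. 9 ≤ |A + A| ≤ 15.
Lower bound 2|A|-1 is attained iff A is an arithmetic progression.
Enumerate sums a + a' for a ≤ a' (symmetric, so this suffices):
a = -4: -4+-4=-8, -4+1=-3, -4+7=3, -4+10=6, -4+11=7
a = 1: 1+1=2, 1+7=8, 1+10=11, 1+11=12
a = 7: 7+7=14, 7+10=17, 7+11=18
a = 10: 10+10=20, 10+11=21
a = 11: 11+11=22
Distinct sums: {-8, -3, 2, 3, 6, 7, 8, 11, 12, 14, 17, 18, 20, 21, 22}
|A + A| = 15

|A + A| = 15


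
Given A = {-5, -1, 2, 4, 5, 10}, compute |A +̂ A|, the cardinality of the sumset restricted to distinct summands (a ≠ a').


Restricted sumset: A +̂ A = {a + a' : a ∈ A, a' ∈ A, a ≠ a'}.
Equivalently, take A + A and drop any sum 2a that is achievable ONLY as a + a for a ∈ A (i.e. sums representable only with equal summands).
Enumerate pairs (a, a') with a < a' (symmetric, so each unordered pair gives one sum; this covers all a ≠ a'):
  -5 + -1 = -6
  -5 + 2 = -3
  -5 + 4 = -1
  -5 + 5 = 0
  -5 + 10 = 5
  -1 + 2 = 1
  -1 + 4 = 3
  -1 + 5 = 4
  -1 + 10 = 9
  2 + 4 = 6
  2 + 5 = 7
  2 + 10 = 12
  4 + 5 = 9
  4 + 10 = 14
  5 + 10 = 15
Collected distinct sums: {-6, -3, -1, 0, 1, 3, 4, 5, 6, 7, 9, 12, 14, 15}
|A +̂ A| = 14
(Reference bound: |A +̂ A| ≥ 2|A| - 3 for |A| ≥ 2, with |A| = 6 giving ≥ 9.)

|A +̂ A| = 14


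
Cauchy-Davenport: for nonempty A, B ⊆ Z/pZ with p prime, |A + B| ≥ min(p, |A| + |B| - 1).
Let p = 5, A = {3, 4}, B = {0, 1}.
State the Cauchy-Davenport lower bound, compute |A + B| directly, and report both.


Cauchy-Davenport: |A + B| ≥ min(p, |A| + |B| - 1) for A, B nonempty in Z/pZ.
|A| = 2, |B| = 2, p = 5.
CD lower bound = min(5, 2 + 2 - 1) = min(5, 3) = 3.
Compute A + B mod 5 directly:
a = 3: 3+0=3, 3+1=4
a = 4: 4+0=4, 4+1=0
A + B = {0, 3, 4}, so |A + B| = 3.
Verify: 3 ≥ 3? Yes ✓.

CD lower bound = 3, actual |A + B| = 3.


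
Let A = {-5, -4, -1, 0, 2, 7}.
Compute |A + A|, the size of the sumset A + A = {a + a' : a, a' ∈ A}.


A + A = {a + a' : a, a' ∈ A}; |A| = 6.
General bounds: 2|A| - 1 ≤ |A + A| ≤ |A|(|A|+1)/2, i.e. 11 ≤ |A + A| ≤ 21.
Lower bound 2|A|-1 is attained iff A is an arithmetic progression.
Enumerate sums a + a' for a ≤ a' (symmetric, so this suffices):
a = -5: -5+-5=-10, -5+-4=-9, -5+-1=-6, -5+0=-5, -5+2=-3, -5+7=2
a = -4: -4+-4=-8, -4+-1=-5, -4+0=-4, -4+2=-2, -4+7=3
a = -1: -1+-1=-2, -1+0=-1, -1+2=1, -1+7=6
a = 0: 0+0=0, 0+2=2, 0+7=7
a = 2: 2+2=4, 2+7=9
a = 7: 7+7=14
Distinct sums: {-10, -9, -8, -6, -5, -4, -3, -2, -1, 0, 1, 2, 3, 4, 6, 7, 9, 14}
|A + A| = 18

|A + A| = 18


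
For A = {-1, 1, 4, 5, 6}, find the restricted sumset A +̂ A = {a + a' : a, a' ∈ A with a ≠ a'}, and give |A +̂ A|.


Restricted sumset: A +̂ A = {a + a' : a ∈ A, a' ∈ A, a ≠ a'}.
Equivalently, take A + A and drop any sum 2a that is achievable ONLY as a + a for a ∈ A (i.e. sums representable only with equal summands).
Enumerate pairs (a, a') with a < a' (symmetric, so each unordered pair gives one sum; this covers all a ≠ a'):
  -1 + 1 = 0
  -1 + 4 = 3
  -1 + 5 = 4
  -1 + 6 = 5
  1 + 4 = 5
  1 + 5 = 6
  1 + 6 = 7
  4 + 5 = 9
  4 + 6 = 10
  5 + 6 = 11
Collected distinct sums: {0, 3, 4, 5, 6, 7, 9, 10, 11}
|A +̂ A| = 9
(Reference bound: |A +̂ A| ≥ 2|A| - 3 for |A| ≥ 2, with |A| = 5 giving ≥ 7.)

|A +̂ A| = 9


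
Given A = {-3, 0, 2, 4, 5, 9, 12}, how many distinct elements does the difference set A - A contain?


A - A = {a - a' : a, a' ∈ A}; |A| = 7.
Bounds: 2|A|-1 ≤ |A - A| ≤ |A|² - |A| + 1, i.e. 13 ≤ |A - A| ≤ 43.
Note: 0 ∈ A - A always (from a - a). The set is symmetric: if d ∈ A - A then -d ∈ A - A.
Enumerate nonzero differences d = a - a' with a > a' (then include -d):
Positive differences: {1, 2, 3, 4, 5, 7, 8, 9, 10, 12, 15}
Full difference set: {0} ∪ (positive diffs) ∪ (negative diffs).
|A - A| = 1 + 2·11 = 23 (matches direct enumeration: 23).

|A - A| = 23


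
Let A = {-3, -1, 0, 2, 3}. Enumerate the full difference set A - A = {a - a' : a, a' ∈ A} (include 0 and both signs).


A - A = {a - a' : a, a' ∈ A}.
Compute a - a' for each ordered pair (a, a'):
a = -3: -3--3=0, -3--1=-2, -3-0=-3, -3-2=-5, -3-3=-6
a = -1: -1--3=2, -1--1=0, -1-0=-1, -1-2=-3, -1-3=-4
a = 0: 0--3=3, 0--1=1, 0-0=0, 0-2=-2, 0-3=-3
a = 2: 2--3=5, 2--1=3, 2-0=2, 2-2=0, 2-3=-1
a = 3: 3--3=6, 3--1=4, 3-0=3, 3-2=1, 3-3=0
Collecting distinct values (and noting 0 appears from a-a):
A - A = {-6, -5, -4, -3, -2, -1, 0, 1, 2, 3, 4, 5, 6}
|A - A| = 13

A - A = {-6, -5, -4, -3, -2, -1, 0, 1, 2, 3, 4, 5, 6}


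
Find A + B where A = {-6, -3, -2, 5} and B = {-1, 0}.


A + B = {a + b : a ∈ A, b ∈ B}.
Enumerate all |A|·|B| = 4·2 = 8 pairs (a, b) and collect distinct sums.
a = -6: -6+-1=-7, -6+0=-6
a = -3: -3+-1=-4, -3+0=-3
a = -2: -2+-1=-3, -2+0=-2
a = 5: 5+-1=4, 5+0=5
Collecting distinct sums: A + B = {-7, -6, -4, -3, -2, 4, 5}
|A + B| = 7

A + B = {-7, -6, -4, -3, -2, 4, 5}


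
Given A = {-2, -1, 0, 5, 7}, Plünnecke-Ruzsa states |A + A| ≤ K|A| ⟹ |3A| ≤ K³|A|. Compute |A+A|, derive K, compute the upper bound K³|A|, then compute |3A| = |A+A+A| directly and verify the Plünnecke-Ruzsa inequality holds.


|A| = 5.
Step 1: Compute A + A by enumerating all 25 pairs.
A + A = {-4, -3, -2, -1, 0, 3, 4, 5, 6, 7, 10, 12, 14}, so |A + A| = 13.
Step 2: Doubling constant K = |A + A|/|A| = 13/5 = 13/5 ≈ 2.6000.
Step 3: Plünnecke-Ruzsa gives |3A| ≤ K³·|A| = (2.6000)³ · 5 ≈ 87.8800.
Step 4: Compute 3A = A + A + A directly by enumerating all triples (a,b,c) ∈ A³; |3A| = 25.
Step 5: Check 25 ≤ 87.8800? Yes ✓.

K = 13/5, Plünnecke-Ruzsa bound K³|A| ≈ 87.8800, |3A| = 25, inequality holds.


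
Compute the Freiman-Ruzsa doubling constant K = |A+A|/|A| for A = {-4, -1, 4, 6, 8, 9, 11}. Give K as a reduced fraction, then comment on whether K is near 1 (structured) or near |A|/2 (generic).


|A| = 7.
Compute A + A by enumerating all 49 pairs.
A + A = {-8, -5, -2, 0, 2, 3, 4, 5, 7, 8, 10, 12, 13, 14, 15, 16, 17, 18, 19, 20, 22}, so |A + A| = 21.
K = |A + A| / |A| = 21/7 = 3/1 ≈ 3.0000.
Reference: AP of size 7 gives K = 13/7 ≈ 1.8571; a fully generic set of size 7 gives K ≈ 4.0000.

|A| = 7, |A + A| = 21, K = 21/7 = 3/1.


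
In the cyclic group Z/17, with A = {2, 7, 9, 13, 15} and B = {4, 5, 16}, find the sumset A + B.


Work in Z/17Z: reduce every sum a + b modulo 17.
Enumerate all 15 pairs:
a = 2: 2+4=6, 2+5=7, 2+16=1
a = 7: 7+4=11, 7+5=12, 7+16=6
a = 9: 9+4=13, 9+5=14, 9+16=8
a = 13: 13+4=0, 13+5=1, 13+16=12
a = 15: 15+4=2, 15+5=3, 15+16=14
Distinct residues collected: {0, 1, 2, 3, 6, 7, 8, 11, 12, 13, 14}
|A + B| = 11 (out of 17 total residues).

A + B = {0, 1, 2, 3, 6, 7, 8, 11, 12, 13, 14}


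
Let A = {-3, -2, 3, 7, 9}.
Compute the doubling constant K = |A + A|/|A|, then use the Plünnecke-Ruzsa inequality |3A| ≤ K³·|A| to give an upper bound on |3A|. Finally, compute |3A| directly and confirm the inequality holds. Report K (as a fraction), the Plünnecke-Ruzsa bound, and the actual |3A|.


|A| = 5.
Step 1: Compute A + A by enumerating all 25 pairs.
A + A = {-6, -5, -4, 0, 1, 4, 5, 6, 7, 10, 12, 14, 16, 18}, so |A + A| = 14.
Step 2: Doubling constant K = |A + A|/|A| = 14/5 = 14/5 ≈ 2.8000.
Step 3: Plünnecke-Ruzsa gives |3A| ≤ K³·|A| = (2.8000)³ · 5 ≈ 109.7600.
Step 4: Compute 3A = A + A + A directly by enumerating all triples (a,b,c) ∈ A³; |3A| = 28.
Step 5: Check 28 ≤ 109.7600? Yes ✓.

K = 14/5, Plünnecke-Ruzsa bound K³|A| ≈ 109.7600, |3A| = 28, inequality holds.


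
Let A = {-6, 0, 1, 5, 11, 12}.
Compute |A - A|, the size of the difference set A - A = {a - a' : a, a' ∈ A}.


A - A = {a - a' : a, a' ∈ A}; |A| = 6.
Bounds: 2|A|-1 ≤ |A - A| ≤ |A|² - |A| + 1, i.e. 11 ≤ |A - A| ≤ 31.
Note: 0 ∈ A - A always (from a - a). The set is symmetric: if d ∈ A - A then -d ∈ A - A.
Enumerate nonzero differences d = a - a' with a > a' (then include -d):
Positive differences: {1, 4, 5, 6, 7, 10, 11, 12, 17, 18}
Full difference set: {0} ∪ (positive diffs) ∪ (negative diffs).
|A - A| = 1 + 2·10 = 21 (matches direct enumeration: 21).

|A - A| = 21


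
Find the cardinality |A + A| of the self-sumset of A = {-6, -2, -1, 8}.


A + A = {a + a' : a, a' ∈ A}; |A| = 4.
General bounds: 2|A| - 1 ≤ |A + A| ≤ |A|(|A|+1)/2, i.e. 7 ≤ |A + A| ≤ 10.
Lower bound 2|A|-1 is attained iff A is an arithmetic progression.
Enumerate sums a + a' for a ≤ a' (symmetric, so this suffices):
a = -6: -6+-6=-12, -6+-2=-8, -6+-1=-7, -6+8=2
a = -2: -2+-2=-4, -2+-1=-3, -2+8=6
a = -1: -1+-1=-2, -1+8=7
a = 8: 8+8=16
Distinct sums: {-12, -8, -7, -4, -3, -2, 2, 6, 7, 16}
|A + A| = 10

|A + A| = 10


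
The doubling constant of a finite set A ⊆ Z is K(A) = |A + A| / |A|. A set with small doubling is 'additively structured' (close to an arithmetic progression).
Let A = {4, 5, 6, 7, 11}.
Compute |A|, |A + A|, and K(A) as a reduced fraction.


|A| = 5.
Compute A + A by enumerating all 25 pairs.
A + A = {8, 9, 10, 11, 12, 13, 14, 15, 16, 17, 18, 22}, so |A + A| = 12.
K = |A + A| / |A| = 12/5 (already in lowest terms) ≈ 2.4000.
Reference: AP of size 5 gives K = 9/5 ≈ 1.8000; a fully generic set of size 5 gives K ≈ 3.0000.

|A| = 5, |A + A| = 12, K = 12/5.


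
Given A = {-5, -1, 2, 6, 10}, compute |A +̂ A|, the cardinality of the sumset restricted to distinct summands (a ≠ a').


Restricted sumset: A +̂ A = {a + a' : a ∈ A, a' ∈ A, a ≠ a'}.
Equivalently, take A + A and drop any sum 2a that is achievable ONLY as a + a for a ∈ A (i.e. sums representable only with equal summands).
Enumerate pairs (a, a') with a < a' (symmetric, so each unordered pair gives one sum; this covers all a ≠ a'):
  -5 + -1 = -6
  -5 + 2 = -3
  -5 + 6 = 1
  -5 + 10 = 5
  -1 + 2 = 1
  -1 + 6 = 5
  -1 + 10 = 9
  2 + 6 = 8
  2 + 10 = 12
  6 + 10 = 16
Collected distinct sums: {-6, -3, 1, 5, 8, 9, 12, 16}
|A +̂ A| = 8
(Reference bound: |A +̂ A| ≥ 2|A| - 3 for |A| ≥ 2, with |A| = 5 giving ≥ 7.)

|A +̂ A| = 8


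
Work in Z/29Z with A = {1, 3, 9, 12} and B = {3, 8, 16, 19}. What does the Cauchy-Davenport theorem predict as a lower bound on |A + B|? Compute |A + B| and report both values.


Cauchy-Davenport: |A + B| ≥ min(p, |A| + |B| - 1) for A, B nonempty in Z/pZ.
|A| = 4, |B| = 4, p = 29.
CD lower bound = min(29, 4 + 4 - 1) = min(29, 7) = 7.
Compute A + B mod 29 directly:
a = 1: 1+3=4, 1+8=9, 1+16=17, 1+19=20
a = 3: 3+3=6, 3+8=11, 3+16=19, 3+19=22
a = 9: 9+3=12, 9+8=17, 9+16=25, 9+19=28
a = 12: 12+3=15, 12+8=20, 12+16=28, 12+19=2
A + B = {2, 4, 6, 9, 11, 12, 15, 17, 19, 20, 22, 25, 28}, so |A + B| = 13.
Verify: 13 ≥ 7? Yes ✓.

CD lower bound = 7, actual |A + B| = 13.


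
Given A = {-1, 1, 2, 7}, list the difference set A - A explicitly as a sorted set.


A - A = {a - a' : a, a' ∈ A}.
Compute a - a' for each ordered pair (a, a'):
a = -1: -1--1=0, -1-1=-2, -1-2=-3, -1-7=-8
a = 1: 1--1=2, 1-1=0, 1-2=-1, 1-7=-6
a = 2: 2--1=3, 2-1=1, 2-2=0, 2-7=-5
a = 7: 7--1=8, 7-1=6, 7-2=5, 7-7=0
Collecting distinct values (and noting 0 appears from a-a):
A - A = {-8, -6, -5, -3, -2, -1, 0, 1, 2, 3, 5, 6, 8}
|A - A| = 13

A - A = {-8, -6, -5, -3, -2, -1, 0, 1, 2, 3, 5, 6, 8}


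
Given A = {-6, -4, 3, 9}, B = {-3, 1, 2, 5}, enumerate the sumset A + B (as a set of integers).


A + B = {a + b : a ∈ A, b ∈ B}.
Enumerate all |A|·|B| = 4·4 = 16 pairs (a, b) and collect distinct sums.
a = -6: -6+-3=-9, -6+1=-5, -6+2=-4, -6+5=-1
a = -4: -4+-3=-7, -4+1=-3, -4+2=-2, -4+5=1
a = 3: 3+-3=0, 3+1=4, 3+2=5, 3+5=8
a = 9: 9+-3=6, 9+1=10, 9+2=11, 9+5=14
Collecting distinct sums: A + B = {-9, -7, -5, -4, -3, -2, -1, 0, 1, 4, 5, 6, 8, 10, 11, 14}
|A + B| = 16

A + B = {-9, -7, -5, -4, -3, -2, -1, 0, 1, 4, 5, 6, 8, 10, 11, 14}


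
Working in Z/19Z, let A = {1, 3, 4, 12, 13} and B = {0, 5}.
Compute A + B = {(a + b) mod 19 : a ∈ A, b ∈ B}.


Work in Z/19Z: reduce every sum a + b modulo 19.
Enumerate all 10 pairs:
a = 1: 1+0=1, 1+5=6
a = 3: 3+0=3, 3+5=8
a = 4: 4+0=4, 4+5=9
a = 12: 12+0=12, 12+5=17
a = 13: 13+0=13, 13+5=18
Distinct residues collected: {1, 3, 4, 6, 8, 9, 12, 13, 17, 18}
|A + B| = 10 (out of 19 total residues).

A + B = {1, 3, 4, 6, 8, 9, 12, 13, 17, 18}


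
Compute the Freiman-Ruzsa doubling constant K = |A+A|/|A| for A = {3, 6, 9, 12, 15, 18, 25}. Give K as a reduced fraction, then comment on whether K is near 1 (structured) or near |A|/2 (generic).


|A| = 7.
Compute A + A by enumerating all 49 pairs.
A + A = {6, 9, 12, 15, 18, 21, 24, 27, 28, 30, 31, 33, 34, 36, 37, 40, 43, 50}, so |A + A| = 18.
K = |A + A| / |A| = 18/7 (already in lowest terms) ≈ 2.5714.
Reference: AP of size 7 gives K = 13/7 ≈ 1.8571; a fully generic set of size 7 gives K ≈ 4.0000.

|A| = 7, |A + A| = 18, K = 18/7.


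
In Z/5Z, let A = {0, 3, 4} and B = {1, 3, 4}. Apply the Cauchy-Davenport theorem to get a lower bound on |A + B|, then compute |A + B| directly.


Cauchy-Davenport: |A + B| ≥ min(p, |A| + |B| - 1) for A, B nonempty in Z/pZ.
|A| = 3, |B| = 3, p = 5.
CD lower bound = min(5, 3 + 3 - 1) = min(5, 5) = 5.
Compute A + B mod 5 directly:
a = 0: 0+1=1, 0+3=3, 0+4=4
a = 3: 3+1=4, 3+3=1, 3+4=2
a = 4: 4+1=0, 4+3=2, 4+4=3
A + B = {0, 1, 2, 3, 4}, so |A + B| = 5.
Verify: 5 ≥ 5? Yes ✓.

CD lower bound = 5, actual |A + B| = 5.


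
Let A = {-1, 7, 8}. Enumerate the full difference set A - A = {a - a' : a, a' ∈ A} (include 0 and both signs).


A - A = {a - a' : a, a' ∈ A}.
Compute a - a' for each ordered pair (a, a'):
a = -1: -1--1=0, -1-7=-8, -1-8=-9
a = 7: 7--1=8, 7-7=0, 7-8=-1
a = 8: 8--1=9, 8-7=1, 8-8=0
Collecting distinct values (and noting 0 appears from a-a):
A - A = {-9, -8, -1, 0, 1, 8, 9}
|A - A| = 7

A - A = {-9, -8, -1, 0, 1, 8, 9}


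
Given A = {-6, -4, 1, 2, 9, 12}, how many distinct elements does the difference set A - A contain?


A - A = {a - a' : a, a' ∈ A}; |A| = 6.
Bounds: 2|A|-1 ≤ |A - A| ≤ |A|² - |A| + 1, i.e. 11 ≤ |A - A| ≤ 31.
Note: 0 ∈ A - A always (from a - a). The set is symmetric: if d ∈ A - A then -d ∈ A - A.
Enumerate nonzero differences d = a - a' with a > a' (then include -d):
Positive differences: {1, 2, 3, 5, 6, 7, 8, 10, 11, 13, 15, 16, 18}
Full difference set: {0} ∪ (positive diffs) ∪ (negative diffs).
|A - A| = 1 + 2·13 = 27 (matches direct enumeration: 27).

|A - A| = 27


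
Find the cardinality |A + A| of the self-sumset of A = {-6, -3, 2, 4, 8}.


A + A = {a + a' : a, a' ∈ A}; |A| = 5.
General bounds: 2|A| - 1 ≤ |A + A| ≤ |A|(|A|+1)/2, i.e. 9 ≤ |A + A| ≤ 15.
Lower bound 2|A|-1 is attained iff A is an arithmetic progression.
Enumerate sums a + a' for a ≤ a' (symmetric, so this suffices):
a = -6: -6+-6=-12, -6+-3=-9, -6+2=-4, -6+4=-2, -6+8=2
a = -3: -3+-3=-6, -3+2=-1, -3+4=1, -3+8=5
a = 2: 2+2=4, 2+4=6, 2+8=10
a = 4: 4+4=8, 4+8=12
a = 8: 8+8=16
Distinct sums: {-12, -9, -6, -4, -2, -1, 1, 2, 4, 5, 6, 8, 10, 12, 16}
|A + A| = 15

|A + A| = 15


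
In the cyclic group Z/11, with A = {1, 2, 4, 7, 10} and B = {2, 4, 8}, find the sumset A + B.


Work in Z/11Z: reduce every sum a + b modulo 11.
Enumerate all 15 pairs:
a = 1: 1+2=3, 1+4=5, 1+8=9
a = 2: 2+2=4, 2+4=6, 2+8=10
a = 4: 4+2=6, 4+4=8, 4+8=1
a = 7: 7+2=9, 7+4=0, 7+8=4
a = 10: 10+2=1, 10+4=3, 10+8=7
Distinct residues collected: {0, 1, 3, 4, 5, 6, 7, 8, 9, 10}
|A + B| = 10 (out of 11 total residues).

A + B = {0, 1, 3, 4, 5, 6, 7, 8, 9, 10}


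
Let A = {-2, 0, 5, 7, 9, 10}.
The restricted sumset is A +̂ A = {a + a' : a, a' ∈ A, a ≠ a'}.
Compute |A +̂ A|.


Restricted sumset: A +̂ A = {a + a' : a ∈ A, a' ∈ A, a ≠ a'}.
Equivalently, take A + A and drop any sum 2a that is achievable ONLY as a + a for a ∈ A (i.e. sums representable only with equal summands).
Enumerate pairs (a, a') with a < a' (symmetric, so each unordered pair gives one sum; this covers all a ≠ a'):
  -2 + 0 = -2
  -2 + 5 = 3
  -2 + 7 = 5
  -2 + 9 = 7
  -2 + 10 = 8
  0 + 5 = 5
  0 + 7 = 7
  0 + 9 = 9
  0 + 10 = 10
  5 + 7 = 12
  5 + 9 = 14
  5 + 10 = 15
  7 + 9 = 16
  7 + 10 = 17
  9 + 10 = 19
Collected distinct sums: {-2, 3, 5, 7, 8, 9, 10, 12, 14, 15, 16, 17, 19}
|A +̂ A| = 13
(Reference bound: |A +̂ A| ≥ 2|A| - 3 for |A| ≥ 2, with |A| = 6 giving ≥ 9.)

|A +̂ A| = 13


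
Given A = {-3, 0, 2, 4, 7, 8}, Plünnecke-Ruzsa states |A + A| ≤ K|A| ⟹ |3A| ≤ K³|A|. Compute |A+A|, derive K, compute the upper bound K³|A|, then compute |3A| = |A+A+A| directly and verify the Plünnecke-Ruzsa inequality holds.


|A| = 6.
Step 1: Compute A + A by enumerating all 36 pairs.
A + A = {-6, -3, -1, 0, 1, 2, 4, 5, 6, 7, 8, 9, 10, 11, 12, 14, 15, 16}, so |A + A| = 18.
Step 2: Doubling constant K = |A + A|/|A| = 18/6 = 18/6 ≈ 3.0000.
Step 3: Plünnecke-Ruzsa gives |3A| ≤ K³·|A| = (3.0000)³ · 6 ≈ 162.0000.
Step 4: Compute 3A = A + A + A directly by enumerating all triples (a,b,c) ∈ A³; |3A| = 31.
Step 5: Check 31 ≤ 162.0000? Yes ✓.

K = 18/6, Plünnecke-Ruzsa bound K³|A| ≈ 162.0000, |3A| = 31, inequality holds.


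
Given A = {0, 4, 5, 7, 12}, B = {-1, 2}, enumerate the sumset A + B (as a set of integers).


A + B = {a + b : a ∈ A, b ∈ B}.
Enumerate all |A|·|B| = 5·2 = 10 pairs (a, b) and collect distinct sums.
a = 0: 0+-1=-1, 0+2=2
a = 4: 4+-1=3, 4+2=6
a = 5: 5+-1=4, 5+2=7
a = 7: 7+-1=6, 7+2=9
a = 12: 12+-1=11, 12+2=14
Collecting distinct sums: A + B = {-1, 2, 3, 4, 6, 7, 9, 11, 14}
|A + B| = 9

A + B = {-1, 2, 3, 4, 6, 7, 9, 11, 14}
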